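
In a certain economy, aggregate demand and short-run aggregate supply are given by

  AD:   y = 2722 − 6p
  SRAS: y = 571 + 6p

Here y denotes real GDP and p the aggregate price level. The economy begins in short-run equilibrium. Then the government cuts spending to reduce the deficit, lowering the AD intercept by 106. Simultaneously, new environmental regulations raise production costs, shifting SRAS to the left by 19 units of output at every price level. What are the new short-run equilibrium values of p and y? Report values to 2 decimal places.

p = 172.00, y = 1584.00

After both shocks: AD is y = 2616 − 6p and SRAS is y = 552 + 6p.
Setting them equal: 2064 = 12p, so p = 172.00.
Substituting into AD, y = 1584.00.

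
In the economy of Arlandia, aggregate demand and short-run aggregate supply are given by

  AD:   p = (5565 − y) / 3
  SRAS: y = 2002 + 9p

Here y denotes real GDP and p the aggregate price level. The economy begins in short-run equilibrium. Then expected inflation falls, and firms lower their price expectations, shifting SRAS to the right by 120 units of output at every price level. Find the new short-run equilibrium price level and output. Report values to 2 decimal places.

p = 286.92, y = 4704.25

This is a positive supply shock: SRAS shifts right.
New SRAS: y = 2122 + 9p.
Set AD = SRAS: 5565 − 3p = 2122 + 9p, so 3443 = 12p and p = 286.92.
Substituting into AD, y = 4704.25.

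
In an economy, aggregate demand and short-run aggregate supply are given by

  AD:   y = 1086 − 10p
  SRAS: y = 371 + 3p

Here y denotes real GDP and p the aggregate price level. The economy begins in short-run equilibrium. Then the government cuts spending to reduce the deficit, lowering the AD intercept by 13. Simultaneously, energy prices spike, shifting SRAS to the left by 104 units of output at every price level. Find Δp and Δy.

After both shocks: AD is y = 1073 − 10p and SRAS is y = 267 + 3p.
Setting them equal: 806 = 13p, so p = 62.
y = 1073 − 10·62 = 453.
Initially p = 55, y = 536, so Δp = +7 and Δy = -83.

Δp = +7, Δy = -83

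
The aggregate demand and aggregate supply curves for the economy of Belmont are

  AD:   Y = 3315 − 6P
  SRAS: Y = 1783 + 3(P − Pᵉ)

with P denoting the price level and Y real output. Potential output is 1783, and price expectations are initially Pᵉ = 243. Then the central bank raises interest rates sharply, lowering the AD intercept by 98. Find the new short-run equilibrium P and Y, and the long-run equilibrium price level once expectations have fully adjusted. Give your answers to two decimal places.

AD shifts left: new AD is Y = 3217 − 6P. With Pᵉ = 243, SRAS is Y = 1054 + 3P.
Short run: 3217 − 6P = 1054 + 3P gives 2163 = 9P, so P = 240.33 and Y = 3217 − 6P = 1775.00.
Y = 1775.00 is below potential 1783; expectations adjust and SRAS shifts right until Y = 1783.
Long run: on the new AD curve, 1783 = 3217 − 6P gives P = 239.00.

Short run: P = 240.33, Y = 1775.00. Long run: P = 239.00.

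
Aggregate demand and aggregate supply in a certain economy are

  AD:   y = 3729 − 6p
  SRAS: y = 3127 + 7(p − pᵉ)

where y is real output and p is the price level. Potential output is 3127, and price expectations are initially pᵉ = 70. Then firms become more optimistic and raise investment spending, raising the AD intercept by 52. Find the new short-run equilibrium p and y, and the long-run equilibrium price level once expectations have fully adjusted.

Short run: p = 88, y = 3253. Long run: p = 109.

AD shifts right: new AD is y = 3781 − 6p. With pᵉ = 70, SRAS is y = 2637 + 7p.
Short run: 3781 − 6p = 2637 + 7p gives 1144 = 13p, so p = 88 and y = 3781 − 6·88 = 3253.
y = 3253 is above potential 3127; expectations adjust and SRAS shifts left until y = 3127.
Long run: on the new AD curve, 3127 = 3781 − 6p gives p = 109.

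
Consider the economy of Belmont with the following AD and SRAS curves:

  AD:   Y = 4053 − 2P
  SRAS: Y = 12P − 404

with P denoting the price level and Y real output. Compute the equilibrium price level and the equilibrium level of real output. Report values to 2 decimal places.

P = 318.36, Y = 3416.29

Set AD = SRAS: 4053 − 2P = 12P − 404, so 4457 = 14P and P = 318.36.
Substituting into AD, Y = 4053 − 2P = 3416.29.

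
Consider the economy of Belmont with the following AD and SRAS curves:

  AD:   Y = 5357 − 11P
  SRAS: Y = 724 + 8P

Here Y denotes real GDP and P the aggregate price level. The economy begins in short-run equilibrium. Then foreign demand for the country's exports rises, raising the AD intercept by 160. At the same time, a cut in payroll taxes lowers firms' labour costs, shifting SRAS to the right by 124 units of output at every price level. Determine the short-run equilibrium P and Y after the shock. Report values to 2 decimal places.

After both shocks: AD is Y = 5517 − 11P and SRAS is Y = 848 + 8P.
Setting them equal: 4669 = 19P, so P = 245.74.
Substituting into AD, Y = 2813.89.

P = 245.74, Y = 2813.89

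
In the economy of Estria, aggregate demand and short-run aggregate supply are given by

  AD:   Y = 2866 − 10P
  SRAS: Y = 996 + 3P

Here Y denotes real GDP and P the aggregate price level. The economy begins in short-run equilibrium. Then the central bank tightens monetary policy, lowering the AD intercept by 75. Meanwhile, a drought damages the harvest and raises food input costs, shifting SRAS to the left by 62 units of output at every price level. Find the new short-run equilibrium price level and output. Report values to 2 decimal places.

After both shocks: AD is Y = 2791 − 10P and SRAS is Y = 934 + 3P.
Setting them equal: 1857 = 13P, so P = 142.85.
Substituting into AD, Y = 1362.54.

P = 142.85, Y = 1362.54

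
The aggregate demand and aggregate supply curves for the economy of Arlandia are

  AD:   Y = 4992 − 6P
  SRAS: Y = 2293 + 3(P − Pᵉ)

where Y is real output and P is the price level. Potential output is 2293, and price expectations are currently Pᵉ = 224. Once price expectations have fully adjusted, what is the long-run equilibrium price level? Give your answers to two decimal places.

Short run: with Pᵉ = 224, SRAS is Y = 1621 + 3P. Setting AD = SRAS gives 3371 = 9P, so P = 374.56 and Y = 4992 − 6P = 2744.67.
Output 2744.67 is above potential 2293, so over time expected prices rise and SRAS shifts left until Y returns to 2293.
Long run: Y = 2293 on the AD curve gives 2293 = 4992 − 6P, so P = 449.83.

Long-run P = 449.83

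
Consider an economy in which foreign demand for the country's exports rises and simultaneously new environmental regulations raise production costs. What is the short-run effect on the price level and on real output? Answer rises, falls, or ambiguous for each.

The first event is a positive demand shock: AD shifts right, which by itself pushes P up and Y up.
The second is an adverse supply shock: SRAS shifts left, which by itself pushes P up and Y down.
Both shocks push P up, so P rises. The two shocks push Y in opposite directions, so the effect on Y is ambiguous.

Price level: rises; output: ambiguous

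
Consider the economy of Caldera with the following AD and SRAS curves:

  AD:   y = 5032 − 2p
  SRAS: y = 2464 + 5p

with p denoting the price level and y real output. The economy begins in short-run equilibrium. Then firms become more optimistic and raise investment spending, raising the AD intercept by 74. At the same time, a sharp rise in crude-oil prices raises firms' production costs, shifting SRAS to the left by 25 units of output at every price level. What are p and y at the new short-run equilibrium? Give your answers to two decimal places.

After both shocks: AD is y = 5106 − 2p and SRAS is y = 2439 + 5p.
Setting them equal: 2667 = 7p, so p = 381.00.
Substituting into AD, y = 4344.00.

p = 381.00, y = 4344.00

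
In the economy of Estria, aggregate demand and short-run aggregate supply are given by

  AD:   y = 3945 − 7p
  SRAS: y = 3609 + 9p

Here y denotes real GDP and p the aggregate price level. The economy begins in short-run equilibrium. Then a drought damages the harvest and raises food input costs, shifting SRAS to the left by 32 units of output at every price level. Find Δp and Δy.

Δp = +2, Δy = -14

This is a negative supply shock: SRAS shifts left.
New SRAS: y = 3577 + 9p.
Set AD = SRAS: 3945 − 7p = 3577 + 9p, so 368 = 16p and p = 23.
y = 3945 − 7·23 = 3784.
Initially p = 21, y = 3798, so Δp = +2 and Δy = -14.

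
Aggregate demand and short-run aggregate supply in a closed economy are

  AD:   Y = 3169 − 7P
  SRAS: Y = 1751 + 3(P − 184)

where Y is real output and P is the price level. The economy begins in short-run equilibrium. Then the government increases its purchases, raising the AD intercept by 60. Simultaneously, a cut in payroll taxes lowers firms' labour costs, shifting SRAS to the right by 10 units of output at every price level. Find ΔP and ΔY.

ΔP = +5, ΔY = +25

After both shocks: AD is Y = 3229 − 7P and SRAS is Y = 1209 + 3P.
Setting them equal: 2020 = 10P, so P = 202.
Y = 3229 − 7·202 = 1815.
Initially P = 197, Y = 1790, so ΔP = +5 and ΔY = +25.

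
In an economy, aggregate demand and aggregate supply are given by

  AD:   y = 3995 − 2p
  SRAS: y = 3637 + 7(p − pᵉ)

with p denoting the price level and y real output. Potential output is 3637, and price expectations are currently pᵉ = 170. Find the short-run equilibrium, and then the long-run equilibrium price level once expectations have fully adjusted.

Short run: with pᵉ = 170, SRAS is y = 2447 + 7p. Setting AD = SRAS gives 1548 = 9p, so p = 172 and y = 3995 − 2·172 = 3651.
Output 3651 is above potential 3637, so over time expected prices rise and SRAS shifts left until y returns to 3637.
Long run: y = 3637 on the AD curve gives 3637 = 3995 − 2p, so p = 179.

Short run: p = 172, y = 3651. Long run: p = 179.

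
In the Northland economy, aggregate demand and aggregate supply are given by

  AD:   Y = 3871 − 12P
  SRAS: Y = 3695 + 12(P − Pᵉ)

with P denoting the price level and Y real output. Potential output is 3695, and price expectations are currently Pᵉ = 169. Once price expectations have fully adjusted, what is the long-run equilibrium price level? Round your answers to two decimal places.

Short run: with Pᵉ = 169, SRAS is Y = 1667 + 12P. Setting AD = SRAS gives 2204 = 24P, so P = 91.83 and Y = 3871 − 12P = 2769.00.
Output 2769.00 is below potential 3695, so over time expected prices fall and SRAS shifts right until Y returns to 3695.
Long run: Y = 3695 on the AD curve gives 3695 = 3871 − 12P, so P = 14.67.

Long-run P = 14.67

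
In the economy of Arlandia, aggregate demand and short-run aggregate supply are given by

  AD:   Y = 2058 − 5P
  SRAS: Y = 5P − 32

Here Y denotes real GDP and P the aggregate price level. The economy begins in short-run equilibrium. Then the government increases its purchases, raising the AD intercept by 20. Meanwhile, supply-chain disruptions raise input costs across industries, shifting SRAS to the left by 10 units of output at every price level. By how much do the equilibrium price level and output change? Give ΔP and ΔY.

After both shocks: AD is Y = 2078 − 5P and SRAS is Y = 5P − 42.
Setting them equal: 2120 = 10P, so P = 212.
Y = 2078 − 5·212 = 1018.
Initially P = 209, Y = 1013, so ΔP = +3 and ΔY = +5.

ΔP = +3, ΔY = +5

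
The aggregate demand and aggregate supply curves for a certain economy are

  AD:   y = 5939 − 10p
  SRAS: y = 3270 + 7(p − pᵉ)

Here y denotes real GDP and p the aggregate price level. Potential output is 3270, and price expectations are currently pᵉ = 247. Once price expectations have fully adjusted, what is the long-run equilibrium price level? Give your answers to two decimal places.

Long-run p = 266.90

Short run: with pᵉ = 247, SRAS is y = 1541 + 7p. Setting AD = SRAS gives 4398 = 17p, so p = 258.71 and y = 5939 − 10p = 3351.94.
Output 3351.94 is above potential 3270, so over time expected prices rise and SRAS shifts left until y returns to 3270.
Long run: y = 3270 on the AD curve gives 3270 = 5939 − 10p, so p = 266.90.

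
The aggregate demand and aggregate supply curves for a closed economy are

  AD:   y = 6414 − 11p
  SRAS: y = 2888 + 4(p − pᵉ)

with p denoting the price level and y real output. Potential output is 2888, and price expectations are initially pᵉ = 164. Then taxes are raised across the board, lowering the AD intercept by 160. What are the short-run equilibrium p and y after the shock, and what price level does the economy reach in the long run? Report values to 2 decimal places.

AD shifts left: new AD is y = 6254 − 11p. With pᵉ = 164, SRAS is y = 2232 + 4p.
Short run: 6254 − 11p = 2232 + 4p gives 4022 = 15p, so p = 268.13 and y = 6254 − 11p = 3304.53.
y = 3304.53 is above potential 2888; expectations adjust and SRAS shifts left until y = 2888.
Long run: on the new AD curve, 2888 = 6254 − 11p gives p = 306.00.

Short run: p = 268.13, y = 3304.53. Long run: p = 306.00.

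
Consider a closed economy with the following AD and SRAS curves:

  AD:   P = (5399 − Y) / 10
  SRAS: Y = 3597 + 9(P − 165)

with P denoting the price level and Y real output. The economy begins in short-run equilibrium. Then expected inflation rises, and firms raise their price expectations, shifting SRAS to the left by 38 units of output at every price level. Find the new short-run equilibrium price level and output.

P = 175, Y = 3649

This is a negative supply shock: SRAS shifts left.
New SRAS: Y = 2074 + 9P.
Set AD = SRAS: 5399 − 10P = 2074 + 9P, so 3325 = 19P and P = 175.
Y = 5399 − 10·175 = 3649.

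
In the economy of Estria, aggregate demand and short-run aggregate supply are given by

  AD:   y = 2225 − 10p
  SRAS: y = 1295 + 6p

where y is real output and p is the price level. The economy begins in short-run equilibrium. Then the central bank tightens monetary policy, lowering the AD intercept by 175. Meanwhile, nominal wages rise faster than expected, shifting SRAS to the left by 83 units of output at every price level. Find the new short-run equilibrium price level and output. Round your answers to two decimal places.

p = 52.38, y = 1526.25

After both shocks: AD is y = 2050 − 10p and SRAS is y = 1212 + 6p.
Setting them equal: 838 = 16p, so p = 52.38.
Substituting into AD, y = 1526.25.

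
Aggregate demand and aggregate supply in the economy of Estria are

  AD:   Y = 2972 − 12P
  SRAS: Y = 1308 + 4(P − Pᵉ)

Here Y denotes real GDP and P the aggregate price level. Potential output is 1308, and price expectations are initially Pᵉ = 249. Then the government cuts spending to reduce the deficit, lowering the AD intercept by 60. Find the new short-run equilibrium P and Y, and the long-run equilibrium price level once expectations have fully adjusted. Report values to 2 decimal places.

Short run: P = 162.50, Y = 962.00. Long run: P = 133.67.

AD shifts left: new AD is Y = 2912 − 12P. With Pᵉ = 249, SRAS is Y = 312 + 4P.
Short run: 2912 − 12P = 312 + 4P gives 2600 = 16P, so P = 162.50 and Y = 2912 − 12P = 962.00.
Y = 962.00 is below potential 1308; expectations adjust and SRAS shifts right until Y = 1308.
Long run: on the new AD curve, 1308 = 2912 − 12P gives P = 133.67.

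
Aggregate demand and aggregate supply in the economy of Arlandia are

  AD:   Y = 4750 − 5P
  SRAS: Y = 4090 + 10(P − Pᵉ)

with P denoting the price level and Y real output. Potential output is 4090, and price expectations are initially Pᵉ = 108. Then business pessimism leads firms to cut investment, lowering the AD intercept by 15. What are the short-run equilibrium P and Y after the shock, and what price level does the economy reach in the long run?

AD shifts left: new AD is Y = 4735 − 5P. With Pᵉ = 108, SRAS is Y = 3010 + 10P.
Short run: 4735 − 5P = 3010 + 10P gives 1725 = 15P, so P = 115 and Y = 4735 − 5·115 = 4160.
Y = 4160 is above potential 4090; expectations adjust and SRAS shifts left until Y = 4090.
Long run: on the new AD curve, 4090 = 4735 − 5P gives P = 129.

Short run: P = 115, Y = 4160. Long run: P = 129.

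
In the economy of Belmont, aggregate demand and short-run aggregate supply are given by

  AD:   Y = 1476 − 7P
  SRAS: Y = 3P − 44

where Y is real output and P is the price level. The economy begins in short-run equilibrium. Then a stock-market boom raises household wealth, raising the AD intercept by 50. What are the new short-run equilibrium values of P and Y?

This is a positive demand shock: AD shifts right.
New AD: Y = 1526 − 7P.
Set AD = SRAS: 1526 − 7P = 3P − 44, so 1570 = 10P and P = 157.
Y = 1526 − 7·157 = 427.

P = 157, Y = 427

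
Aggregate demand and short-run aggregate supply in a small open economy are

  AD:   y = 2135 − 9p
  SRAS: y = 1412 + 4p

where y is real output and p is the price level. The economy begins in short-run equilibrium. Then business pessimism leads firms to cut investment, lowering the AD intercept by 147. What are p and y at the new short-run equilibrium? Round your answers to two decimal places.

p = 44.31, y = 1589.23

This is a negative demand shock: AD shifts left.
New AD: y = 1988 − 9p.
Set AD = SRAS: 1988 − 9p = 1412 + 4p, so 576 = 13p and p = 44.31.
Substituting into AD, y = 1589.23.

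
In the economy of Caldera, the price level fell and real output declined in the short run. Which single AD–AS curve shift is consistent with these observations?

P fell and Y fell. An AD shift moves P and Y in the same direction; an SRAS shift moves them in opposite directions.
Here P and Y moved in the same direction, so the AD curve shifted.
Since Y fell, AD shifted left.

AD shifted left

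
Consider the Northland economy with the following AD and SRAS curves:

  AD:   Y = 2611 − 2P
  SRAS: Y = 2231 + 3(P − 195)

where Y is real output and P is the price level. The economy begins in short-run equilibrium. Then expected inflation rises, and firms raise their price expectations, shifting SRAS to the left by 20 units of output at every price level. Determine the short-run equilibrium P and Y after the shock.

This is a negative supply shock: SRAS shifts left.
New SRAS: Y = 1626 + 3P.
Set AD = SRAS: 2611 − 2P = 1626 + 3P, so 985 = 5P and P = 197.
Y = 2611 − 2·197 = 2217.

P = 197, Y = 2217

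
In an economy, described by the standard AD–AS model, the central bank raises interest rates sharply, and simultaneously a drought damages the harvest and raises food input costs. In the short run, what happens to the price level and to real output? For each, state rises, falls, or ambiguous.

The first event is a negative demand shock: AD shifts left, which by itself pushes P down and Y down.
The second is an adverse supply shock: SRAS shifts left, which by itself pushes P up and Y down.
The two shocks push P in opposite directions, so the effect on P is ambiguous. Both shocks push Y down, so Y falls.

Price level: ambiguous; output: falls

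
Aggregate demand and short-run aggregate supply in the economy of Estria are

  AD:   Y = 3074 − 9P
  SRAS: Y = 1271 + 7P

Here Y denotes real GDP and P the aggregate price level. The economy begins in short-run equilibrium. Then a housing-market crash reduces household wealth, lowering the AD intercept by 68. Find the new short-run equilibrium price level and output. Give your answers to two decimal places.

P = 108.44, Y = 2030.06

This is a negative demand shock: AD shifts left.
New AD: Y = 3006 − 9P.
Set AD = SRAS: 3006 − 9P = 1271 + 7P, so 1735 = 16P and P = 108.44.
Substituting into AD, Y = 2030.06.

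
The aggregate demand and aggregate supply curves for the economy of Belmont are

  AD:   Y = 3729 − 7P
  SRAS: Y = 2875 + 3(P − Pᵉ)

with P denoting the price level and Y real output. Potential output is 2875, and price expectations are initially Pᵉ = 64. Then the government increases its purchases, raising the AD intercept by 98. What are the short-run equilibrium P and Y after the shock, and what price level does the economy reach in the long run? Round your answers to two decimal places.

Short run: P = 114.40, Y = 3026.20. Long run: P = 136.00.

AD shifts right: new AD is Y = 3827 − 7P. With Pᵉ = 64, SRAS is Y = 2683 + 3P.
Short run: 3827 − 7P = 2683 + 3P gives 1144 = 10P, so P = 114.40 and Y = 3827 − 7P = 3026.20.
Y = 3026.20 is above potential 2875; expectations adjust and SRAS shifts left until Y = 2875.
Long run: on the new AD curve, 2875 = 3827 − 7P gives P = 136.00.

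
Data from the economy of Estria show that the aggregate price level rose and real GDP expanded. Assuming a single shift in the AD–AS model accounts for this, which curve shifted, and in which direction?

AD shifted right

P rose and Y rose. An AD shift moves P and Y in the same direction; an SRAS shift moves them in opposite directions.
Here P and Y moved in the same direction, so the AD curve shifted.
Since Y rose, AD shifted right.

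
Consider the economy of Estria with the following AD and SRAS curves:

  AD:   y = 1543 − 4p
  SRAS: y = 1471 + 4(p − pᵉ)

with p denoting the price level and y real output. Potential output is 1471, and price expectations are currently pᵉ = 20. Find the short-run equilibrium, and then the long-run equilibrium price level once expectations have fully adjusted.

Short run: p = 19, y = 1467. Long run: p = 18.

Short run: with pᵉ = 20, SRAS is y = 1391 + 4p. Setting AD = SRAS gives 152 = 8p, so p = 19 and y = 1543 − 4·19 = 1467.
Output 1467 is below potential 1471, so over time expected prices fall and SRAS shifts right until y returns to 1471.
Long run: y = 1471 on the AD curve gives 1471 = 1543 − 4p, so p = 18.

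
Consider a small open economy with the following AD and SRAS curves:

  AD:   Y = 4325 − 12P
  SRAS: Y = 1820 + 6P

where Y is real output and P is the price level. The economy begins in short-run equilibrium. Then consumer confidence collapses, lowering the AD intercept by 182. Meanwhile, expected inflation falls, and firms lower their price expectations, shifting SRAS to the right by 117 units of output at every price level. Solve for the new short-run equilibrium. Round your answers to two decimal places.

P = 122.56, Y = 2672.33

After both shocks: AD is Y = 4143 − 12P and SRAS is Y = 1937 + 6P.
Setting them equal: 2206 = 18P, so P = 122.56.
Substituting into AD, Y = 2672.33.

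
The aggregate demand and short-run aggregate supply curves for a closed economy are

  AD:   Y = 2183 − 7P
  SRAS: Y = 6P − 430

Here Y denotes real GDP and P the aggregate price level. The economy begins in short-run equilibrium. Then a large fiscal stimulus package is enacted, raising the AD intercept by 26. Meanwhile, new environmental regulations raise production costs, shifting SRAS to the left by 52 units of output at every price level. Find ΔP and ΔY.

ΔP = +6, ΔY = -16

After both shocks: AD is Y = 2209 − 7P and SRAS is Y = 6P − 482.
Setting them equal: 2691 = 13P, so P = 207.
Y = 2209 − 7·207 = 760.
Initially P = 201, Y = 776, so ΔP = +6 and ΔY = -16.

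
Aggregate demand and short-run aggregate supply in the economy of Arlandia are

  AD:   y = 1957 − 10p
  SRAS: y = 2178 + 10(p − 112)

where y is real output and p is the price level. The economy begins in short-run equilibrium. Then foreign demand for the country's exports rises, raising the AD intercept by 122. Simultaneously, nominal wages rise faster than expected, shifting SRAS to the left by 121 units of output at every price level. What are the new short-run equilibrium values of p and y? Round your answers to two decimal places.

After both shocks: AD is y = 2079 − 10p and SRAS is y = 937 + 10p.
Setting them equal: 1142 = 20p, so p = 57.10.
Substituting into AD, y = 1508.00.

p = 57.10, y = 1508.00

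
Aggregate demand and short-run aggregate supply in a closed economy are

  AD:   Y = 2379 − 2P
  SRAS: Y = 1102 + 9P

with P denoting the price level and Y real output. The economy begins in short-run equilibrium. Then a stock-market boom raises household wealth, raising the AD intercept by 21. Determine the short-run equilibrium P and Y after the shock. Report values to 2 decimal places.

This is a positive demand shock: AD shifts right.
New AD: Y = 2400 − 2P.
Set AD = SRAS: 2400 − 2P = 1102 + 9P, so 1298 = 11P and P = 118.00.
Substituting into AD, Y = 2164.00.

P = 118.00, Y = 2164.00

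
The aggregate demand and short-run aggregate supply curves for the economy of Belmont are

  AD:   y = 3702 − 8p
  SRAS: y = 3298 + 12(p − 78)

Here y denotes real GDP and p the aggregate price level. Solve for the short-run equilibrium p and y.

Write SRAS as y = 3298 + 12p − 936 = 2362 + 12p.
Set AD = SRAS: 3702 − 8p = 2362 + 12p, so 1340 = 20p and p = 67.
Then y = 3702 − 8·67 = 3166.

p = 67, y = 3166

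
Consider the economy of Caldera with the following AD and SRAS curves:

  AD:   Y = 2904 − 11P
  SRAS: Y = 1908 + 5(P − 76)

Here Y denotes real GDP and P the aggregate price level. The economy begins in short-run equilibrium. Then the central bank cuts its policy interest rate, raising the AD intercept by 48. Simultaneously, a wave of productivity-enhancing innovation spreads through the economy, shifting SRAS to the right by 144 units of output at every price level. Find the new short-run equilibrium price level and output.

After both shocks: AD is Y = 2952 − 11P and SRAS is Y = 1672 + 5P.
Setting them equal: 1280 = 16P, so P = 80.
Y = 2952 − 11·80 = 2072.

P = 80, Y = 2072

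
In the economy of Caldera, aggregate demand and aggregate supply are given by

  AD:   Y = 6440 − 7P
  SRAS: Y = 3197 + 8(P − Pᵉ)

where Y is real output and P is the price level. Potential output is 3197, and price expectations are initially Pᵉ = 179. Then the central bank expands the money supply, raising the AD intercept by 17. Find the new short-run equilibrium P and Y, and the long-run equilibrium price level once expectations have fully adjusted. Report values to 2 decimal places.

Short run: P = 312.80, Y = 4267.40. Long run: P = 465.71.

AD shifts right: new AD is Y = 6457 − 7P. With Pᵉ = 179, SRAS is Y = 1765 + 8P.
Short run: 6457 − 7P = 1765 + 8P gives 4692 = 15P, so P = 312.80 and Y = 6457 − 7P = 4267.40.
Y = 4267.40 is above potential 3197; expectations adjust and SRAS shifts left until Y = 3197.
Long run: on the new AD curve, 3197 = 6457 − 7P gives P = 465.71.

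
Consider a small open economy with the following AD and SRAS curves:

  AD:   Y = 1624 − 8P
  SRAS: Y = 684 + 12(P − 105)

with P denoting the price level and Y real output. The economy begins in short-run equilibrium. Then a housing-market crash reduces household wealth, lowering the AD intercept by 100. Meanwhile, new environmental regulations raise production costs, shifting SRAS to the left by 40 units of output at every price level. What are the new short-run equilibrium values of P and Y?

After both shocks: AD is Y = 1524 − 8P and SRAS is Y = 12P − 616.
Setting them equal: 2140 = 20P, so P = 107.
Y = 1524 − 8·107 = 668.

P = 107, Y = 668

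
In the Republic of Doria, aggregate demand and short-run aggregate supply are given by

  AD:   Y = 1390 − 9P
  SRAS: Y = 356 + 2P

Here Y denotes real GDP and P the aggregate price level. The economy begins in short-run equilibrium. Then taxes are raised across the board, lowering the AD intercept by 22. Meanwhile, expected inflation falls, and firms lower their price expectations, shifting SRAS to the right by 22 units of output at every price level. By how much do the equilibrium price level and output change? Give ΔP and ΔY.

ΔP = -4, ΔY = +14

After both shocks: AD is Y = 1368 − 9P and SRAS is Y = 378 + 2P.
Setting them equal: 990 = 11P, so P = 90.
Y = 1368 − 9·90 = 558.
Initially P = 94, Y = 544, so ΔP = -4 and ΔY = +14.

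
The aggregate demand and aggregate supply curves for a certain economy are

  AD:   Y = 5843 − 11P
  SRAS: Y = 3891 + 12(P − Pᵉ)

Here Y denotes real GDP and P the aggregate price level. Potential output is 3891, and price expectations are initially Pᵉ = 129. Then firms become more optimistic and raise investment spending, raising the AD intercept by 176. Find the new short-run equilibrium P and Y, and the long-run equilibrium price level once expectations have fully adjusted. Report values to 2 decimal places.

AD shifts right: new AD is Y = 6019 − 11P. With Pᵉ = 129, SRAS is Y = 2343 + 12P.
Short run: 6019 − 11P = 2343 + 12P gives 3676 = 23P, so P = 159.83 and Y = 6019 − 11P = 4260.91.
Y = 4260.91 is above potential 3891; expectations adjust and SRAS shifts left until Y = 3891.
Long run: on the new AD curve, 3891 = 6019 − 11P gives P = 193.45.

Short run: P = 159.83, Y = 4260.91. Long run: P = 193.45.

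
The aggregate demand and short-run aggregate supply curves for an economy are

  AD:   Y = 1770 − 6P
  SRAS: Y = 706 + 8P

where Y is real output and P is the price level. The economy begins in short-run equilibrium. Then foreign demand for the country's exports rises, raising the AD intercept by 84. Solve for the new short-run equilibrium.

P = 82, Y = 1362

This is a positive demand shock: AD shifts right.
New AD: Y = 1854 − 6P.
Set AD = SRAS: 1854 − 6P = 706 + 8P, so 1148 = 14P and P = 82.
Y = 1854 − 6·82 = 1362.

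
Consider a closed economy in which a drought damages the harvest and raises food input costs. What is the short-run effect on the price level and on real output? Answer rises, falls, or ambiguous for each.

This is an adverse supply shock: SRAS shifts left.
Moving along the downward-sloping AD curve, P rises and Y falls.

Price level: rises; output: falls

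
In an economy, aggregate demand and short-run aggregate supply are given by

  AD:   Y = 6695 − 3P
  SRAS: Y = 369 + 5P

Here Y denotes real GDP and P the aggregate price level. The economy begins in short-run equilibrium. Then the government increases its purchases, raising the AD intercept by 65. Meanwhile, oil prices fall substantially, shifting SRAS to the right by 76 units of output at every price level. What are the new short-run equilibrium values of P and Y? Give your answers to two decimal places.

P = 789.38, Y = 4391.88

After both shocks: AD is Y = 6760 − 3P and SRAS is Y = 445 + 5P.
Setting them equal: 6315 = 8P, so P = 789.38.
Substituting into AD, Y = 4391.88.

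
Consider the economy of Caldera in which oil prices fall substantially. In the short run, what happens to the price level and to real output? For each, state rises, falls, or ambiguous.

Price level: falls; output: rises

This is a favourable supply shock: SRAS shifts right.
Moving along the downward-sloping AD curve, P falls and Y rises.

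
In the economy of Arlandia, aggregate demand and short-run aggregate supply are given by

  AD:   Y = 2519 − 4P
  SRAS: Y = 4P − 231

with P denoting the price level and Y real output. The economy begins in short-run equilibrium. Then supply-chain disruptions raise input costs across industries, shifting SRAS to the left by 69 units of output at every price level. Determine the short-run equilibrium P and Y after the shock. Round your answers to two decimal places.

P = 352.38, Y = 1109.50

This is a negative supply shock: SRAS shifts left.
New SRAS: Y = 4P − 300.
Set AD = SRAS: 2519 − 4P = 4P − 300, so 2819 = 8P and P = 352.38.
Substituting into AD, Y = 1109.50.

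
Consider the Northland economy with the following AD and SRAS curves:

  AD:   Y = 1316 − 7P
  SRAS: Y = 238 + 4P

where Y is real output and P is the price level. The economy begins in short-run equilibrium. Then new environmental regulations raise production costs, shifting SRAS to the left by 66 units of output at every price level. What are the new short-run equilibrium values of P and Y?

P = 104, Y = 588

This is a negative supply shock: SRAS shifts left.
New SRAS: Y = 172 + 4P.
Set AD = SRAS: 1316 − 7P = 172 + 4P, so 1144 = 11P and P = 104.
Y = 1316 − 7·104 = 588.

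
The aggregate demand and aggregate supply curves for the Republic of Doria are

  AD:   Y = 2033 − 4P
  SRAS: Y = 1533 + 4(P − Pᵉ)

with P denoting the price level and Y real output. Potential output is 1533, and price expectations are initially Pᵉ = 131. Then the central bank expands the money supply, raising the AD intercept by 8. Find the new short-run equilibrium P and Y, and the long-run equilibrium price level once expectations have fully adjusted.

AD shifts right: new AD is Y = 2041 − 4P. With Pᵉ = 131, SRAS is Y = 1009 + 4P.
Short run: 2041 − 4P = 1009 + 4P gives 1032 = 8P, so P = 129 and Y = 2041 − 4·129 = 1525.
Y = 1525 is below potential 1533; expectations adjust and SRAS shifts right until Y = 1533.
Long run: on the new AD curve, 1533 = 2041 − 4P gives P = 127.

Short run: P = 129, Y = 1525. Long run: P = 127.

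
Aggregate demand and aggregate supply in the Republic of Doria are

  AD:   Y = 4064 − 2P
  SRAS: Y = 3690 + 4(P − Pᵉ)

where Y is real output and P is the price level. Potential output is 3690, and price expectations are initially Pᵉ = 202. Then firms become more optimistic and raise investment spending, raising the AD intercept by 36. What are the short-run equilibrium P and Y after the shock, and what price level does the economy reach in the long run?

Short run: P = 203, Y = 3694. Long run: P = 205.

AD shifts right: new AD is Y = 4100 − 2P. With Pᵉ = 202, SRAS is Y = 2882 + 4P.
Short run: 4100 − 2P = 2882 + 4P gives 1218 = 6P, so P = 203 and Y = 4100 − 2·203 = 3694.
Y = 3694 is above potential 3690; expectations adjust and SRAS shifts left until Y = 3690.
Long run: on the new AD curve, 3690 = 4100 − 2P gives P = 205.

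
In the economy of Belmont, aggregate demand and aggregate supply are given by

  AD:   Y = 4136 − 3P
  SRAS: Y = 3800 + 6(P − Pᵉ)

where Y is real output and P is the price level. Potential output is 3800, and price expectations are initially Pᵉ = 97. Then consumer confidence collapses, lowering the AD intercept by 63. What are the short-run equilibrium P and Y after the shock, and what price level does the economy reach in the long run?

AD shifts left: new AD is Y = 4073 − 3P. With Pᵉ = 97, SRAS is Y = 3218 + 6P.
Short run: 4073 − 3P = 3218 + 6P gives 855 = 9P, so P = 95 and Y = 4073 − 3·95 = 3788.
Y = 3788 is below potential 3800; expectations adjust and SRAS shifts right until Y = 3800.
Long run: on the new AD curve, 3800 = 4073 − 3P gives P = 91.

Short run: P = 95, Y = 3788. Long run: P = 91.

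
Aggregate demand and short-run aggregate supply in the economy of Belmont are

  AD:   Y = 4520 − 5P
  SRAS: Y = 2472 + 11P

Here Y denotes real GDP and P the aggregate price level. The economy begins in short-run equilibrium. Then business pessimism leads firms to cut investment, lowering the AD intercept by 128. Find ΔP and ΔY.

ΔP = -8, ΔY = -88

This is a negative demand shock: AD shifts left.
New AD: Y = 4392 − 5P.
Set AD = SRAS: 4392 − 5P = 2472 + 11P, so 1920 = 16P and P = 120.
Y = 4392 − 5·120 = 3792.
Initially P = 128, Y = 3880, so ΔP = -8 and ΔY = -88.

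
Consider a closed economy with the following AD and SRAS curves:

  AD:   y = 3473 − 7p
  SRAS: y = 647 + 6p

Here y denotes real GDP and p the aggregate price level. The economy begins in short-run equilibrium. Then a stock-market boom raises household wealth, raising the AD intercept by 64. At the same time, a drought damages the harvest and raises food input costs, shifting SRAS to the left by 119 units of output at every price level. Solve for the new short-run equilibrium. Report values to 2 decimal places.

After both shocks: AD is y = 3537 − 7p and SRAS is y = 528 + 6p.
Setting them equal: 3009 = 13p, so p = 231.46.
Substituting into AD, y = 1916.77.

p = 231.46, y = 1916.77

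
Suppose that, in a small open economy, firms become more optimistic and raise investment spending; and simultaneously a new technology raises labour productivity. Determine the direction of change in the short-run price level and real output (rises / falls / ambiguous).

The first event is a positive demand shock: AD shifts right, which by itself pushes P up and Y up.
The second is a favourable supply shock: SRAS shifts right, which by itself pushes P down and Y up.
The two shocks push P in opposite directions, so the effect on P is ambiguous. Both shocks push Y up, so Y rises.

Price level: ambiguous; output: rises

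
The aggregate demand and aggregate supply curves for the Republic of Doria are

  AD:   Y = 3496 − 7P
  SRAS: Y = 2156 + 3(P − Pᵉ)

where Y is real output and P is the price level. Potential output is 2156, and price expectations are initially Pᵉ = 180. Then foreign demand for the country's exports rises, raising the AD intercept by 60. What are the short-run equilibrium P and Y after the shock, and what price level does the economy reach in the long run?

AD shifts right: new AD is Y = 3556 − 7P. With Pᵉ = 180, SRAS is Y = 1616 + 3P.
Short run: 3556 − 7P = 1616 + 3P gives 1940 = 10P, so P = 194 and Y = 3556 − 7·194 = 2198.
Y = 2198 is above potential 2156; expectations adjust and SRAS shifts left until Y = 2156.
Long run: on the new AD curve, 2156 = 3556 − 7P gives P = 200.

Short run: P = 194, Y = 2198. Long run: P = 200.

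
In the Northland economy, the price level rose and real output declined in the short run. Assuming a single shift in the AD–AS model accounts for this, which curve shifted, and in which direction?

P rose and Y fell. An AD shift moves P and Y in the same direction; an SRAS shift moves them in opposite directions.
Here P and Y moved in opposite directions, so the SRAS curve shifted.
Since Y fell, SRAS shifted left.

SRAS shifted left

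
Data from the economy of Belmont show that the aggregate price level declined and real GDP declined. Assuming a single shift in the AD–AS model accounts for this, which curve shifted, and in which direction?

AD shifted left

P fell and Y fell. An AD shift moves P and Y in the same direction; an SRAS shift moves them in opposite directions.
Here P and Y moved in the same direction, so the AD curve shifted.
Since Y fell, AD shifted left.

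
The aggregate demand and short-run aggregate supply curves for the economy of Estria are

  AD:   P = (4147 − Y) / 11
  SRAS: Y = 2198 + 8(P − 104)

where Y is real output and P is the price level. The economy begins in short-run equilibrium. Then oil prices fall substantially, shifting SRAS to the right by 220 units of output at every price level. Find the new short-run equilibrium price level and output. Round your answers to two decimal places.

This is a positive supply shock: SRAS shifts right.
New SRAS: Y = 1586 + 8P.
Set AD = SRAS: 4147 − 11P = 1586 + 8P, so 2561 = 19P and P = 134.79.
Substituting into AD, Y = 2664.32.

P = 134.79, Y = 2664.32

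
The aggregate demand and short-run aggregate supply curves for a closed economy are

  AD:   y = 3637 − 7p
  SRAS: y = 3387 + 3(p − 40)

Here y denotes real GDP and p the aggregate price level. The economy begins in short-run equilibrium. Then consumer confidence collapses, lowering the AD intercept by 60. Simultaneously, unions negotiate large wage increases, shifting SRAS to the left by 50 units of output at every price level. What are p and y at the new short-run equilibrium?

p = 36, y = 3325

After both shocks: AD is y = 3577 − 7p and SRAS is y = 3217 + 3p.
Setting them equal: 360 = 10p, so p = 36.
y = 3577 − 7·36 = 3325.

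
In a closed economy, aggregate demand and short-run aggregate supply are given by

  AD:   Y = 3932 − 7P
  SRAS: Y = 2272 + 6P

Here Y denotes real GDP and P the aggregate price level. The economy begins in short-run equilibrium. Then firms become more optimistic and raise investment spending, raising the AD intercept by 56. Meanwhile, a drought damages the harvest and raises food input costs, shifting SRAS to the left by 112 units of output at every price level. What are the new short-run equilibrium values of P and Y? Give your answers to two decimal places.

P = 140.62, Y = 3003.69

After both shocks: AD is Y = 3988 − 7P and SRAS is Y = 2160 + 6P.
Setting them equal: 1828 = 13P, so P = 140.62.
Substituting into AD, Y = 3003.69.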